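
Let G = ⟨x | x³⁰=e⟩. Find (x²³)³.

Compute successive powers of (x²³), reducing at each step:
  (x²³)²: (x²³) · x²³ = x¹⁶
  (x²³)³: (x¹⁶) · x²³ = x⁹

Answer: x⁹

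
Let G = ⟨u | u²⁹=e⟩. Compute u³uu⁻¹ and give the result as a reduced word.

Multiply left to right, reducing at each step:
  (u³) · u = u⁴
  (u⁴) · u⁻¹ = u³

Answer: u³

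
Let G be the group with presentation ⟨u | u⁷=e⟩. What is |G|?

G is generated by a single element, so G is cyclic. The relator gives u⁷ = e and no smaller power is forced to be e, so the 7 powers {e, u, u², u³, u⁴, u⁵, u⁶} are distinct. Hence |G| = 7.

Answer: 7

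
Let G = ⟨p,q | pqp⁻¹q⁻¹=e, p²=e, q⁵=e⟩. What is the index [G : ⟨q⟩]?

First find ord(q) by computing successive powers:
  q¹ = q, q² = q², q³ = q³, q⁴ = q⁴, q⁵ = e.
So |⟨q⟩| = ord(q) = 5. With |G| = 10, by Lagrange [G : ⟨q⟩] = 10/5 = 2.

Answer: 2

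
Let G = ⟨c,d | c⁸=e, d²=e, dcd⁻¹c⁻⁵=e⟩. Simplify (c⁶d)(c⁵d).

Compute (c⁶d) · (c⁵d) by multiplying left to right and reducing via the relations at each step:
  (c⁶d) · c⁵ = c⁷d
  (c⁷d) · d = c⁷

Answer: c⁷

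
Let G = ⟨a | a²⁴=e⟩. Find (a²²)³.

Compute successive powers of (a²²), reducing at each step:
  (a²²)²: (a²²) · a²² = a²⁰
  (a²²)³: (a²⁰) · a²² = a¹⁸

Answer: a¹⁸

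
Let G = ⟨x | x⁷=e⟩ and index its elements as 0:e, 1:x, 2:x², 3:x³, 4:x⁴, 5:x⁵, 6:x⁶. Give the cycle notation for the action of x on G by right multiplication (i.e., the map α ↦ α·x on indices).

(0 1 2 3 4 5 6)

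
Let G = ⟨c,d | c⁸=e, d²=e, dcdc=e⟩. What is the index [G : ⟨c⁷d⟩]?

First find ord(c⁷d) by computing successive powers:
  (c⁷d)¹ = c⁷d, (c⁷d)² = e.
So |⟨c⁷d⟩| = ord(c⁷d) = 2. With |G| = 16, by Lagrange [G : ⟨c⁷d⟩] = 16/2 = 8.

Answer: 8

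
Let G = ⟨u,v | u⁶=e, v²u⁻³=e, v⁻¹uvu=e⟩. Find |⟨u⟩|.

|⟨u⟩| equals the order of u. Compute successive powers until reaching e:
  u¹ = u, u² = u², u³ = u³, u⁴ = u⁴, u⁵ = u⁵, u⁶ = e.
The smallest positive k with uᵏ = e is 6, so |⟨u⟩| = 6.

Answer: 6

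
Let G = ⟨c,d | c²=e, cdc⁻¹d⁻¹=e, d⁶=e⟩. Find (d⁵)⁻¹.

The order of (d⁵) is 6 (smallest k with (d⁵)ᵏ = e), so (d⁵)⁻¹ = (d⁵)⁵ = d.
Check: (d⁵) · d → (d⁵) · d = e, giving e as required.

Answer: d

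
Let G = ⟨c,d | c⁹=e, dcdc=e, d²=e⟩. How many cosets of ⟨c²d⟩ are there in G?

First find ord(c²d) by computing successive powers:
  (c²d)¹ = c²d, (c²d)² = e.
So |⟨c²d⟩| = ord(c²d) = 2. With |G| = 18, by Lagrange [G : ⟨c²d⟩] = 18/2 = 9.

Answer: 9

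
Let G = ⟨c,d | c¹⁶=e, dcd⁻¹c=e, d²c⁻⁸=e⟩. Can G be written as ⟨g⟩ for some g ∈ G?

Every cyclic group is abelian. But c·d = cd while d·c = c⁷d⁻¹, so c·d ≠ d·c and G is not abelian. Hence G is not cyclic.

Answer: No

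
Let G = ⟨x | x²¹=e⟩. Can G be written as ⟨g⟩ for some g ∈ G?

|G| = 21. The element x has order 21 (its powers give 21 distinct elements), so ⟨x⟩ = G and G is cyclic.

Answer: Yes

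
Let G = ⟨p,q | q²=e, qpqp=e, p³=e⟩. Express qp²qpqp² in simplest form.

Multiply left to right, reducing at each step:
  q · p² = pq
  (pq) · q = p
  p · p = p²
  (p²) · q = p²q
  (p²q) · p² = q

Answer: q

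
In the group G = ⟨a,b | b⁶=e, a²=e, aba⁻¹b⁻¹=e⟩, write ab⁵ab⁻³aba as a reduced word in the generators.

Multiply left to right, reducing at each step:
  a · b⁵ = ab⁵
  (ab⁵) · a = b⁵
  (b⁵) · b⁻³ = b²
  (b²) · a = ab²
  (ab²) · b = ab³
  (ab³) · a = b³

Answer: b³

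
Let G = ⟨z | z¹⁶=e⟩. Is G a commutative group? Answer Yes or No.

G has a single generator, so G is cyclic and hence abelian.

Answer: Yes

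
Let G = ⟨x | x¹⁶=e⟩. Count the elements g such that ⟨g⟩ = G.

G is cyclic of order 16. An element generates G iff its order is 16, and a cyclic group of order 16 has exactly φ(16) = 8 such elements.

Answer: 8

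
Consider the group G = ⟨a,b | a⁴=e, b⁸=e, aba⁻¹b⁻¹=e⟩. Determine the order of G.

Enumerate words in the generators, reducing via the relations: the distinct elements are
  {a, b, e, ab, a², a³, b², b³, b⁴, b⁵, b⁶, b⁷, ab², ab³, ab⁴, ab⁵, ab⁶, ab⁷, a²b, a³b, a²b², a²b³, a²b⁴, a²b⁵, a²b⁶, a²b⁷, a³b², a³b³, a³b⁴, a³b⁵, a³b⁶, a³b⁷}.
No further products give new elements, so |G| = 32.

Answer: 32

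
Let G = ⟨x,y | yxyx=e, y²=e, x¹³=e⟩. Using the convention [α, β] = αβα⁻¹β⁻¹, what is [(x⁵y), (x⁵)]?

[(x⁵y), (x⁵)] = (x⁵y)·(x⁵)·(x⁵y)⁻¹·(x⁵)⁻¹.
  (x⁵y) · (x⁵) = y
  y · (x⁵y) = x⁸
  (x⁸) · (x⁸) = x³

Answer: x³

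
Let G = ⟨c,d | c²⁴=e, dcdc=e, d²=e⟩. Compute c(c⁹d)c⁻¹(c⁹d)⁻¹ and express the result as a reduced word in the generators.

[c, (c⁹d)] = c·(c⁹d)·c⁻¹·(c⁹d)⁻¹.
  c · (c⁹d) = c¹⁰d
  (c¹⁰d) · (c²³) = c¹¹d
  (c¹¹d) · (c⁹d) = c²

Answer: c²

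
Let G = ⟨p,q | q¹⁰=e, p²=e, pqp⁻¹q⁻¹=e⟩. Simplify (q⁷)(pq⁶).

Compute (q⁷) · (pq⁶) by multiplying left to right and reducing via the relations at each step:
  (q⁷) · p = pq⁷
  (pq⁷) · q⁶ = pq³

Answer: pq³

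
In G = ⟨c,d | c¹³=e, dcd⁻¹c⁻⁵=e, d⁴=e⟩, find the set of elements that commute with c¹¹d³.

⟨c¹¹d³⟩ ⊆ C_G(c¹¹d³) since powers of c¹¹d³ commute with c¹¹d³; so |C_G(c¹¹d³)| ≥ |⟨c¹¹d³⟩| = 4.
By orbit–stabilizer, |C_G(c¹¹d³)| = |G| / |conj. class of c¹¹d³| = 52 / 13 = 4.
The 4 elements commuting with c¹¹d³ are {e, c¹⁰d, c⁸d², c¹¹d³}.

Answer: {e, c¹⁰d, c⁸d², c¹¹d³}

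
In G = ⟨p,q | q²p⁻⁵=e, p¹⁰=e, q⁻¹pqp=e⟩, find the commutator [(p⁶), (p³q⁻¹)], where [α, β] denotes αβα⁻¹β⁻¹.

[(p⁶), (p³q⁻¹)] = (p⁶)·(p³q⁻¹)·(p⁶)⁻¹·(p³q⁻¹)⁻¹.
  (p⁶) · (p³q⁻¹) = p⁴q
  (p⁴q) · (p⁴) = q
  q · (p³q) = p²

Answer: p²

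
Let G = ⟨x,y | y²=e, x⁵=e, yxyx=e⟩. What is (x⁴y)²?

Compute successive powers of (x⁴y), reducing at each step:
  (x⁴y)²: (x⁴y) · x⁴ = y;   y · y = e

Answer: e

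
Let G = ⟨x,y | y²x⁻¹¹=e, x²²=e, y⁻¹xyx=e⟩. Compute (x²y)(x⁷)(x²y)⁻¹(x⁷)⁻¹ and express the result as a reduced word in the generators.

[(x²y), (x⁷)] = (x²y)·(x⁷)·(x²y)⁻¹·(x⁷)⁻¹.
  (x²y) · (x⁷) = x⁶y⁻¹
  (x⁶y⁻¹) · (x²y⁻¹) = x¹⁵
  (x¹⁵) · (x¹⁵) = x⁸

Answer: x⁸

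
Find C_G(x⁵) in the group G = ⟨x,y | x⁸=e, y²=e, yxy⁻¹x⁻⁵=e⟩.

⟨x⁵⟩ ⊆ C_G(x⁵) since powers of x⁵ commute with x⁵; so |C_G(x⁵)| ≥ |⟨x⁵⟩| = 8.
By orbit–stabilizer, |C_G(x⁵)| = |G| / |conj. class of x⁵| = 16 / 2 = 8.
The 8 elements commuting with x⁵ are {e, x, x², x³, x⁴, x⁵, x⁶, x⁷}.

Answer: {e, x, x², x³, x⁴, x⁵, x⁶, x⁷}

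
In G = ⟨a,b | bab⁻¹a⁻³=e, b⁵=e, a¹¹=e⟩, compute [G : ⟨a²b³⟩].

First find ord(a²b³) by computing successive powers:
  (a²b³)¹ = a²b³, (a²b³)² = ab, (a²b³)³ = a⁷b⁴, (a²b³)⁴ = a⁴b², (a²b³)⁵ = e.
So |⟨a²b³⟩| = ord(a²b³) = 5. With |G| = 55, by Lagrange [G : ⟨a²b³⟩] = 55/5 = 11.

Answer: 11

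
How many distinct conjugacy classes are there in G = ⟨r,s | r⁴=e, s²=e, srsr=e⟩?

The conjugacy classes (representative and size) are:
  [e] (size 1), [r] (size 2), [r²] (size 1), [r²s] (size 2), [r³s] (size 2).
Class equation: 1 + 2 + 1 + 2 + 2 = 8 = |G|. So G has 5 conjugacy classes.

Answer: 5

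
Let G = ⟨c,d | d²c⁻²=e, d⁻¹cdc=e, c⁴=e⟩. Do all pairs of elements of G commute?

c·d = cd but d·c = cd⁻¹, so c·d ≠ d·c and G is not abelian.

Answer: No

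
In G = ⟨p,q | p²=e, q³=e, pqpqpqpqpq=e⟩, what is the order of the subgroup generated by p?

|⟨p⟩| equals the order of p. Compute successive powers until reaching e:
  p¹ = p, p² = e.
The smallest positive k with pᵏ = e is 2, so |⟨p⟩| = 2.

Answer: 2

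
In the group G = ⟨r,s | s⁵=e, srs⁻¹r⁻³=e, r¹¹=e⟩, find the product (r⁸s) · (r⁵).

Compute (r⁸s) · (r⁵) by multiplying left to right and reducing via the relations at each step:
  (r⁸s) · r⁵ = rs

Answer: rs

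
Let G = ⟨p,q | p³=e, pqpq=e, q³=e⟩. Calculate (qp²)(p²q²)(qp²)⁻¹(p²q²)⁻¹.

[(qp²), (p²q²)] = (qp²)·(p²q²)·(qp²)⁻¹·(p²q²)⁻¹.
  (qp²) · (p²q²) = p²q
  (p²q) · (pq²) = pq
  (pq) · (p²q²) = pq²p

Answer: pq²p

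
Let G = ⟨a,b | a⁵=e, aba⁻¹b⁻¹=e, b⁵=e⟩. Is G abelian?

Each pair of generators commutes: a·b = ab = b·a. Since the generators pairwise commute, every element of G commutes with every other, so G is abelian.

Answer: Yes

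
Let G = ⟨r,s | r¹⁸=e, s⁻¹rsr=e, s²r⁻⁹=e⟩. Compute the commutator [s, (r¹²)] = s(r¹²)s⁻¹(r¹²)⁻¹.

[s, (r¹²)] = s·(r¹²)·s⁻¹·(r¹²)⁻¹.
  s · (r¹²) = r⁶s
  (r⁶s) · (s⁻¹) = r⁶
  (r⁶) · (r⁶) = r¹²

Answer: r¹²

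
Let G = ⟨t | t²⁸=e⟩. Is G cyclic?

|G| = 28. The element t has order 28 (its powers give 28 distinct elements), so ⟨t⟩ = G and G is cyclic.

Answer: Yes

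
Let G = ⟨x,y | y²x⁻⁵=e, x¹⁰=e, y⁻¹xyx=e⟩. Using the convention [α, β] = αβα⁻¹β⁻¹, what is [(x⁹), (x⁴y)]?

[(x⁹), (x⁴y)] = (x⁹)·(x⁴y)·(x⁹)⁻¹·(x⁴y)⁻¹.
  (x⁹) · (x⁴y) = x³y
  (x³y) · x = x²y
  (x²y) · (x⁴y⁻¹) = x⁸

Answer: x⁸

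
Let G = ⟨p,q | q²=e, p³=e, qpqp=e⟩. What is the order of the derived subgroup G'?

G' = [G, G] is generated by all commutators. The generator-pair commutators are: [p, q] = p².
The subgroup they normally generate is {e, p, p²}, of order 3.
Check: |G/G'| = 6/3 = 2 is the order of the abelianisation.

Answer: 3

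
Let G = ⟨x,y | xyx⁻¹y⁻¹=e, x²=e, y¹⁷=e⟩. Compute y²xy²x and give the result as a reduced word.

Multiply left to right, reducing at each step:
  (y²) · x = xy²
  (xy²) · y² = xy⁴
  (xy⁴) · x = y⁴

Answer: y⁴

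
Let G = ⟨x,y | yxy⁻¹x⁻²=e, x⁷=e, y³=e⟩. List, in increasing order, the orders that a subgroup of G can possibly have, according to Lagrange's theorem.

|G| = 21 = 3 · 7. By Lagrange's theorem the order of any subgroup divides 21; the divisors of 21 are 1, 3, 7, 21.

Answer: 1, 3, 7, 21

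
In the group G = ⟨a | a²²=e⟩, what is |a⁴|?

Compute successive powers until reaching e:
  (a⁴)¹ = a⁴, (a⁴)² = a⁸, (a⁴)³ = a¹², (a⁴)⁴ = a¹⁶, (a⁴)⁵ = a²⁰, (a⁴)⁶ = a², (a⁴)⁷ = a⁶, (a⁴)⁸ = a¹⁰, (a⁴)⁹ = a¹⁴, (a⁴)¹⁰ = a¹⁸, (a⁴)¹¹ = e.
The smallest positive k with (a⁴)ᵏ = e is 11.

Answer: 11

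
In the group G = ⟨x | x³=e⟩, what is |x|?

Compute successive powers until reaching e:
  x¹ = x, x² = x², x³ = e.
The smallest positive k with xᵏ = e is 3.

Answer: 3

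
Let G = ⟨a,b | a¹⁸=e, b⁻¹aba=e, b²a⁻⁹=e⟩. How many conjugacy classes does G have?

The conjugacy classes (representative and size) are:
  [e] (size 1), [a¹⁷] (size 2), [a¹⁶] (size 2), [a³] (size 2), [a¹⁴] (size 2), [a¹³] (size 2), [a¹²] (size 2), [a¹¹] (size 2), [a¹⁰] (size 2), [a⁹] (size 1), [a⁸b] (size 9), [ab] (size 9).
Class equation: 1 + 2 + 2 + 2 + 2 + 2 + 2 + 2 + 2 + 1 + 9 + 9 = 36 = |G|. So G has 12 conjugacy classes.

Answer: 12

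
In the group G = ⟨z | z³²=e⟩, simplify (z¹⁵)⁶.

Compute successive powers of (z¹⁵), reducing at each step:
  (z¹⁵)²: (z¹⁵) · z¹⁵ = z³⁰
  (z¹⁵)³: (z³⁰) · z¹⁵ = z¹³
  (z¹⁵)⁴: (z¹³) · z¹⁵ = z²⁸
  (z¹⁵)⁵: (z²⁸) · z¹⁵ = z¹¹
  (z¹⁵)⁶: (z¹¹) · z¹⁵ = z²⁶

Answer: z²⁶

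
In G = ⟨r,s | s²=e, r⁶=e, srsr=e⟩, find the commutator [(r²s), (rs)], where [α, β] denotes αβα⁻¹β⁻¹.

[(r²s), (rs)] = (r²s)·(rs)·(r²s)⁻¹·(rs)⁻¹.
  (r²s) · (rs) = r
  r · (r²s) = r³s
  (r³s) · (rs) = r²

Answer: r²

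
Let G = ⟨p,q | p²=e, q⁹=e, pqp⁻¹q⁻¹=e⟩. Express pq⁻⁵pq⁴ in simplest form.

Multiply left to right, reducing at each step:
  p · q⁻⁵ = pq⁴
  (pq⁴) · p = q⁴
  (q⁴) · q⁴ = q⁸

Answer: q⁸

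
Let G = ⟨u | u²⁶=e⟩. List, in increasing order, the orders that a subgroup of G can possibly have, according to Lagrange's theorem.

|G| = 26 = 2 · 13. By Lagrange's theorem the order of any subgroup divides 26; the divisors of 26 are 1, 2, 13, 26.

Answer: 1, 2, 13, 26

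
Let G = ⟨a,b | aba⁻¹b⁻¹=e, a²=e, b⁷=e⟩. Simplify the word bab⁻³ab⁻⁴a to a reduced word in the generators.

Multiply left to right, reducing at each step:
  b · a = ab
  (ab) · b⁻³ = ab⁵
  (ab⁵) · a = b⁵
  (b⁵) · b⁻⁴ = b
  b · a = ab

Answer: ab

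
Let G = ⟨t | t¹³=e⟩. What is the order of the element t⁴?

Compute successive powers until reaching e:
  (t⁴)¹ = t⁴, (t⁴)² = t⁸, (t⁴)³ = t¹², (t⁴)⁴ = t³, (t⁴)⁵ = t⁷, (t⁴)⁶ = t¹¹, (t⁴)⁷ = t², (t⁴)⁸ = t⁶, (t⁴)⁹ = t¹⁰, (t⁴)¹⁰ = t, (t⁴)¹¹ = t⁵, (t⁴)¹² = t⁹, (t⁴)¹³ = e.
The smallest positive k with (t⁴)ᵏ = e is 13.

Answer: 13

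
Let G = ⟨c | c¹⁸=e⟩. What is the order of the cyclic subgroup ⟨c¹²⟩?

|⟨c¹²⟩| equals the order of c¹². Compute successive powers until reaching e:
  (c¹²)¹ = c¹², (c¹²)² = c⁶, (c¹²)³ = e.
The smallest positive k with (c¹²)ᵏ = e is 3, so |⟨c¹²⟩| = 3.

Answer: 3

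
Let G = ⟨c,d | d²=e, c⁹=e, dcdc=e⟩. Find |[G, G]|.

G' = [G, G] is generated by all commutators. The generator-pair commutators are: [c, d] = c².
The subgroup they normally generate is {e, c, c², c³, c⁴, c⁵, c⁶, c⁷, c⁸}, of order 9.
Check: |G/G'| = 18/9 = 2 is the order of the abelianisation.

Answer: 9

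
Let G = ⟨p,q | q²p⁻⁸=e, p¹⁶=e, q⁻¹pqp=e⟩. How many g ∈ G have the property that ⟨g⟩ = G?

⟨g⟩ = G would require ord(g) = |G| = 32, but the maximum element order in G is 16 < 32. So G is not cyclic and no single element generates it: the count is 0.

Answer: 0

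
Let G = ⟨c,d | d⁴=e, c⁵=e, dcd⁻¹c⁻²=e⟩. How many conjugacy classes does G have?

The conjugacy classes (representative and size) are:
  [e] (size 1), [c⁴] (size 4), [c²d] (size 5), [d²] (size 5), [c³d³] (size 5).
Class equation: 1 + 4 + 5 + 5 + 5 = 20 = |G|. So G has 5 conjugacy classes.

Answer: 5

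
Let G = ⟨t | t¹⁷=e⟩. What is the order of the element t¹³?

Compute successive powers until reaching e:
  (t¹³)¹ = t¹³, (t¹³)² = t⁹, (t¹³)³ = t⁵, (t¹³)⁴ = t, (t¹³)⁵ = t¹⁴, (t¹³)⁶ = t¹⁰, (t¹³)⁷ = t⁶, (t¹³)⁸ = t², (t¹³)⁹ = t¹⁵, (t¹³)¹⁰ = t¹¹, (t¹³)¹¹ = t⁷, (t¹³)¹² = t³, (t¹³)¹³ = t¹⁶, (t¹³)¹⁴ = t¹², (t¹³)¹⁵ = t⁸, (t¹³)¹⁶ = t⁴, (t¹³)¹⁷ = e.
The smallest positive k with (t¹³)ᵏ = e is 17.

Answer: 17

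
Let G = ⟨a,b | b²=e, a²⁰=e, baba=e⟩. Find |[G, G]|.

G' = [G, G] is generated by all commutators. The generator-pair commutators are: [a, b] = a².
The subgroup they normally generate is {e, a², a⁴, a⁶, a⁸, a¹⁰, a¹², a¹⁴, a¹⁶, a¹⁸}, of order 10.
Check: |G/G'| = 40/10 = 4 is the order of the abelianisation.

Answer: 10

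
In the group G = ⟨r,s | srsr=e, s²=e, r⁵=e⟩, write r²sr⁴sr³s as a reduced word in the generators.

Multiply left to right, reducing at each step:
  (r²) · s = r²s
  (r²s) · r⁴ = r³s
  (r³s) · s = r³
  (r³) · r³ = r
  r · s = rs

Answer: rs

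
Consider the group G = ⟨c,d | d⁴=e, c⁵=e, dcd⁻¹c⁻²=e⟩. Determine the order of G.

Enumerate words in the generators, reducing via the relations: the distinct elements are
  {c, d, e, cd, c², c³, c⁴, d², d³, cd², cd³, c²d, c³d, c⁴d, c²d², c²d³, c³d², c³d³, c⁴d², c⁴d³}.
No further products give new elements, so |G| = 20.

Answer: 20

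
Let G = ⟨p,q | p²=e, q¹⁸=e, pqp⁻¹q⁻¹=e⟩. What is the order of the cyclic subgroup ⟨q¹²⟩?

|⟨q¹²⟩| equals the order of q¹². Compute successive powers until reaching e:
  (q¹²)¹ = q¹², (q¹²)² = q⁶, (q¹²)³ = e.
The smallest positive k with (q¹²)ᵏ = e is 3, so |⟨q¹²⟩| = 3.

Answer: 3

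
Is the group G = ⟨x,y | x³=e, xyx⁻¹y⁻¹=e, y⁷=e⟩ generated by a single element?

|G| = 21. The element xy has order 21 (its powers give 21 distinct elements), so ⟨xy⟩ = G and G is cyclic.

Answer: Yes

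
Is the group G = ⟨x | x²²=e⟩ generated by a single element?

|G| = 22. The element x has order 22 (its powers give 22 distinct elements), so ⟨x⟩ = G and G is cyclic.

Answer: Yes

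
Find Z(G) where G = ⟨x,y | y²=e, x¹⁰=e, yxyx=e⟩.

An element z ∈ Z(G) iff z commutes with every generator.
For example x⁵ is central: (x⁵)·x = x⁶ = x·(x⁵); (x⁵)·y = x⁵y = y·(x⁵).
Whereas x ∉ Z(G) since x·y = xy ≠ x⁹y = y·x.
Checking each of the 20 elements this way gives Z(G) = {e, x⁵}, of order 2.

Answer: {e, x⁵}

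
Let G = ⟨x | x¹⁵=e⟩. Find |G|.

G is generated by a single element, so G is cyclic. The relator gives x¹⁵ = e and no smaller power is forced to be e, so the 15 powers {e, x, x², x³, x⁴, x⁵, x⁶, x⁷, x⁸, x⁹, x¹², x¹³, x¹¹, x¹⁰, x¹⁴} are distinct. Hence |G| = 15.

Answer: 15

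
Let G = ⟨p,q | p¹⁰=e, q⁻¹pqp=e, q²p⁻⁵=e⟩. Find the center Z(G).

An element z ∈ Z(G) iff z commutes with every generator.
For example p⁵ is central: (p⁵)·p = p⁶ = p·(p⁵); (p⁵)·q = q⁻¹ = q·(p⁵).
Whereas p ∉ Z(G) since p·q = pq ≠ p⁴q⁻¹ = q·p.
Checking each of the 20 elements this way gives Z(G) = {e, p⁵}, of order 2.

Answer: {e, p⁵}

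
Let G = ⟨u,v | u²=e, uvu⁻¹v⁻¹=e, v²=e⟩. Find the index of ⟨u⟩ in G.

First find ord(u) by computing successive powers:
  u¹ = u, u² = e.
So |⟨u⟩| = ord(u) = 2. With |G| = 4, by Lagrange [G : ⟨u⟩] = 4/2 = 2.

Answer: 2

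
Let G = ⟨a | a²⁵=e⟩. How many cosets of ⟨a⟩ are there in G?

First find ord(a) by computing successive powers:
  a¹ = a, a² = a², a³ = a³, a⁴ = a⁴, a⁵ = a⁵, a⁶ = a⁶, a⁷ = a⁷, a⁸ = a⁸, a⁹ = a⁹, a¹⁰ = a¹⁰, a¹¹ = a¹¹, a¹² = a¹², a¹³ = a¹³, a¹⁴ = a¹⁴, a¹⁵ = a¹⁵, a¹⁶ = a¹⁶, a¹⁷ = a¹⁷, a¹⁸ = a¹⁸, a¹⁹ = a¹⁹, a²⁰ = a²⁰, a²¹ = a²¹, a²² = a²², a²³ = a²³, a²⁴ = a²⁴, a²⁵ = e.
So |⟨a⟩| = ord(a) = 25. With |G| = 25, by Lagrange [G : ⟨a⟩] = 25/25 = 1.

Answer: 1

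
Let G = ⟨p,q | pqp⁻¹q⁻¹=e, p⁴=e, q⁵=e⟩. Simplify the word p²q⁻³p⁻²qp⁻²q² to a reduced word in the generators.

Multiply left to right, reducing at each step:
  (p²) · q⁻³ = p²q²
  (p²q²) · p⁻² = q²
  (q²) · q = q³
  (q³) · p⁻² = p²q³
  (p²q³) · q² = p²

Answer: p²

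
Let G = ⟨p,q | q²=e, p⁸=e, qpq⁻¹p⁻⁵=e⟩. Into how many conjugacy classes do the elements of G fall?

The conjugacy classes (representative and size) are:
  [e] (size 1), [p⁵] (size 2), [p²] (size 1), [p⁷] (size 2), [p⁴] (size 1), [p⁶] (size 1), [q] (size 2), [p⁵q] (size 2), [p²q] (size 2), [p³q] (size 2).
Class equation: 1 + 2 + 1 + 2 + 1 + 1 + 2 + 2 + 2 + 2 = 16 = |G|. So G has 10 conjugacy classes.

Answer: 10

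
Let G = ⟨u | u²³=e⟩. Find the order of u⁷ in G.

Compute successive powers until reaching e:
  (u⁷)¹ = u⁷, (u⁷)² = u¹⁴, (u⁷)³ = u²¹, (u⁷)⁴ = u⁵, (u⁷)⁵ = u¹², (u⁷)⁶ = u¹⁹, (u⁷)⁷ = u³, (u⁷)⁸ = u¹⁰, (u⁷)⁹ = u¹⁷, (u⁷)¹⁰ = u, (u⁷)¹¹ = u⁸, (u⁷)¹² = u¹⁵, (u⁷)¹³ = u²², (u⁷)¹⁴ = u⁶, (u⁷)¹⁵ = u¹³, (u⁷)¹⁶ = u²⁰, (u⁷)¹⁷ = u⁴, (u⁷)¹⁸ = u¹¹, (u⁷)¹⁹ = u¹⁸, (u⁷)²⁰ = u², (u⁷)²¹ = u⁹, (u⁷)²² = u¹⁶, (u⁷)²³ = e.
The smallest positive k with (u⁷)ᵏ = e is 23.

Answer: 23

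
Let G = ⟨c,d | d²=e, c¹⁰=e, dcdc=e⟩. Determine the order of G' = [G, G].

G' = [G, G] is generated by all commutators. The generator-pair commutators are: [c, d] = c².
The subgroup they normally generate is {e, c², c⁴, c⁶, c⁸}, of order 5.
Check: |G/G'| = 20/5 = 4 is the order of the abelianisation.

Answer: 5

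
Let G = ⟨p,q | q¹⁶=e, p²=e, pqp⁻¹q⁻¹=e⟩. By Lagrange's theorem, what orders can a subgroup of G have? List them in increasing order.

|G| = 32 = 2⁵. By Lagrange's theorem the order of any subgroup divides 32; the divisors of 32 are 1, 2, 4, 8, 16, 32.

Answer: 1, 2, 4, 8, 16, 32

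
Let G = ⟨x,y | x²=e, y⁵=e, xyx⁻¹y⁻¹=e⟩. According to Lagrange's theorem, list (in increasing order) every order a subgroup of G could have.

|G| = 10 = 2 · 5. By Lagrange's theorem the order of any subgroup divides 10; the divisors of 10 are 1, 2, 5, 10.

Answer: 1, 2, 5, 10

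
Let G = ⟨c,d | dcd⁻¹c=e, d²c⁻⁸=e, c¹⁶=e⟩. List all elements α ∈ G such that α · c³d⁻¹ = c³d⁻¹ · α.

⟨c³d⁻¹⟩ ⊆ C_G(c³d⁻¹) since powers of c³d⁻¹ commute with c³d⁻¹; so |C_G(c³d⁻¹)| ≥ |⟨c³d⁻¹⟩| = 4.
By orbit–stabilizer, |C_G(c³d⁻¹)| = |G| / |conj. class of c³d⁻¹| = 32 / 8 = 4.
The 4 elements commuting with c³d⁻¹ are {e, c⁸, c³d, c³d⁻¹}.

Answer: {e, c⁸, c³d, c³d⁻¹}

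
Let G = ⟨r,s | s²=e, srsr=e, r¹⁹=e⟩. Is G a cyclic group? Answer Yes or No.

Every cyclic group is abelian. But r·s = rs while s·r = r¹⁸s, so r·s ≠ s·r and G is not abelian. Hence G is not cyclic.

Answer: No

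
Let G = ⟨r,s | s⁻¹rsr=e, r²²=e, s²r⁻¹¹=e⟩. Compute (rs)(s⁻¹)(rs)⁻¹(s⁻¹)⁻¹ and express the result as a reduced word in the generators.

[(rs), (s⁻¹)] = (rs)·(s⁻¹)·(rs)⁻¹·(s⁻¹)⁻¹.
  (rs) · (s⁻¹) = r
  r · (rs⁻¹) = r²s⁻¹
  (r²s⁻¹) · s = r²

Answer: r²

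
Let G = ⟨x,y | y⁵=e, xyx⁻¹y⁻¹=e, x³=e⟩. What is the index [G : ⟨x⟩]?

First find ord(x) by computing successive powers:
  x¹ = x, x² = x², x³ = e.
So |⟨x⟩| = ord(x) = 3. With |G| = 15, by Lagrange [G : ⟨x⟩] = 15/3 = 5.

Answer: 5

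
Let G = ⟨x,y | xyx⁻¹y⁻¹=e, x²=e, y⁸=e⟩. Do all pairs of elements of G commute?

Each pair of generators commutes: x·y = xy = y·x. Since the generators pairwise commute, every element of G commutes with every other, so G is abelian.

Answer: Yes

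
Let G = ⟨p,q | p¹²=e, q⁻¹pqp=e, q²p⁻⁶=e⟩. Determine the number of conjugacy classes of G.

The conjugacy classes (representative and size) are:
  [e] (size 1), [p¹¹] (size 2), [p²] (size 2), [p⁹] (size 2), [p⁴] (size 2), [p⁵] (size 2), [p⁶] (size 1), [p²q] (size 6), [pq] (size 6).
Class equation: 1 + 2 + 2 + 2 + 2 + 2 + 1 + 6 + 6 = 24 = |G|. So G has 9 conjugacy classes.

Answer: 9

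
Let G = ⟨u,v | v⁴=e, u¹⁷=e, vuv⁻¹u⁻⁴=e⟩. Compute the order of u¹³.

Compute successive powers until reaching e:
  (u¹³)¹ = u¹³, (u¹³)² = u⁹, (u¹³)³ = u⁵, (u¹³)⁴ = u, (u¹³)⁵ = u¹⁴, (u¹³)⁶ = u¹⁰, (u¹³)⁷ = u⁶, (u¹³)⁸ = u², (u¹³)⁹ = u¹⁵, (u¹³)¹⁰ = u¹¹, (u¹³)¹¹ = u⁷, (u¹³)¹² = u³, (u¹³)¹³ = u¹⁶, (u¹³)¹⁴ = u¹², (u¹³)¹⁵ = u⁸, (u¹³)¹⁶ = u⁴, (u¹³)¹⁷ = e.
The smallest positive k with (u¹³)ᵏ = e is 17.

Answer: 17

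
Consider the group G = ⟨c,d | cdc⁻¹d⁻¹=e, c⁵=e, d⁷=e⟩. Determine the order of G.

Enumerate words in the generators, reducing via the relations: the distinct elements are
  {c, d, e, cd, c², c³, c⁴, d², d³, d⁴, d⁵, d⁶, cd², cd³, cd⁴, cd⁵, cd⁶, c²d, c³d, c⁴d, c²d², c²d³, c²d⁴, c²d⁵, c²d⁶, c³d², c³d³, c³d⁴, c³d⁵, c³d⁶, c⁴d², c⁴d³, c⁴d⁴, c⁴d⁵, c⁴d⁶}.
No further products give new elements, so |G| = 35.

Answer: 35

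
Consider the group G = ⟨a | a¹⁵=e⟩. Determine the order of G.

G is generated by a single element, so G is cyclic. The relator gives a¹⁵ = e and no smaller power is forced to be e, so the 15 powers {a, e, a², a³, a⁴, a⁵, a⁶, a⁷, a⁸, a⁹, a¹², a¹³, a¹¹, a¹⁰, a¹⁴} are distinct. Hence |G| = 15.

Answer: 15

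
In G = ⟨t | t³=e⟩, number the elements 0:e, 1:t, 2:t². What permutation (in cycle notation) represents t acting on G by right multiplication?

(0 1 2)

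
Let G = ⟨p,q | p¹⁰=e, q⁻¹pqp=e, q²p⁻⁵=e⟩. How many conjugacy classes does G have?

The conjugacy classes (representative and size) are:
  [e] (size 1), [p] (size 2), [p⁸] (size 2), [p⁷] (size 2), [p⁴] (size 2), [p⁵] (size 1), [p⁴q] (size 5), [p²q⁻¹] (size 5).
Class equation: 1 + 2 + 2 + 2 + 2 + 1 + 5 + 5 = 20 = |G|. So G has 8 conjugacy classes.

Answer: 8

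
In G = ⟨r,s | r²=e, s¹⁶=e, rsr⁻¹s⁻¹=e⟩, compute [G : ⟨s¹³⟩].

First find ord(s¹³) by computing successive powers:
  (s¹³)¹ = s¹³, (s¹³)² = s¹⁰, (s¹³)³ = s⁷, (s¹³)⁴ = s⁴, (s¹³)⁵ = s, (s¹³)⁶ = s¹⁴, (s¹³)⁷ = s¹¹, (s¹³)⁸ = s⁸, (s¹³)⁹ = s⁵, (s¹³)¹⁰ = s², (s¹³)¹¹ = s¹⁵, (s¹³)¹² = s¹², (s¹³)¹³ = s⁹, (s¹³)¹⁴ = s⁶, (s¹³)¹⁵ = s³, (s¹³)¹⁶ = e.
So |⟨s¹³⟩| = ord(s¹³) = 16. With |G| = 32, by Lagrange [G : ⟨s¹³⟩] = 32/16 = 2.

Answer: 2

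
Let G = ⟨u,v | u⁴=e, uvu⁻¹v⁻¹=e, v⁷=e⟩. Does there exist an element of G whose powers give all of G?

|G| = 28. The element uv has order 28 (its powers give 28 distinct elements), so ⟨uv⟩ = G and G is cyclic.

Answer: Yes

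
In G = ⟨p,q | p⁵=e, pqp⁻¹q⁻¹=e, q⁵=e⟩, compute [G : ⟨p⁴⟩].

First find ord(p⁴) by computing successive powers:
  (p⁴)¹ = p⁴, (p⁴)² = p³, (p⁴)³ = p², (p⁴)⁴ = p, (p⁴)⁵ = e.
So |⟨p⁴⟩| = ord(p⁴) = 5. With |G| = 25, by Lagrange [G : ⟨p⁴⟩] = 25/5 = 5.

Answer: 5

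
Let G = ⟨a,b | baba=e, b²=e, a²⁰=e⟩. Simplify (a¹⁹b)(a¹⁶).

Compute (a¹⁹b) · (a¹⁶) by multiplying left to right and reducing via the relations at each step:
  (a¹⁹b) · a¹⁶ = a³b

Answer: a³b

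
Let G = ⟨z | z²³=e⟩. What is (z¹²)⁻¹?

The order of (z¹²) is 23 (smallest k with (z¹²)ᵏ = e), so (z¹²)⁻¹ = (z¹²)²² = z¹¹.
Check: (z¹²) · (z¹¹) → (z¹²) · z¹¹ = e, giving e as required.

Answer: z¹¹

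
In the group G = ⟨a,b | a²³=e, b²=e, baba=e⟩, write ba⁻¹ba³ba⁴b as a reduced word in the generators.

Multiply left to right, reducing at each step:
  b · a⁻¹ = ab
  (ab) · b = a
  a · a³ = a⁴
  (a⁴) · b = a⁴b
  (a⁴b) · a⁴ = b
  b · b = e

Answer: e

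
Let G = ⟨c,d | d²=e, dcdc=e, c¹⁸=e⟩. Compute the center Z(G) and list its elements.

An element z ∈ Z(G) iff z commutes with every generator.
For example c⁹ is central: (c⁹)·c = c¹⁰ = c·(c⁹); (c⁹)·d = c⁹d = d·(c⁹).
Whereas c ∉ Z(G) since c·d = cd ≠ c¹⁷d = d·c.
Checking each of the 36 elements this way gives Z(G) = {e, c⁹}, of order 2.

Answer: {e, c⁹}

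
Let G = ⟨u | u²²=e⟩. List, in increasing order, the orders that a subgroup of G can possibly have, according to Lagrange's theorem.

|G| = 22 = 2 · 11. By Lagrange's theorem the order of any subgroup divides 22; the divisors of 22 are 1, 2, 11, 22.

Answer: 1, 2, 11, 22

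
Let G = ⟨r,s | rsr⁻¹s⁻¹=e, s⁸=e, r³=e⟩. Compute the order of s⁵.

Compute successive powers until reaching e:
  (s⁵)¹ = s⁵, (s⁵)² = s², (s⁵)³ = s⁷, (s⁵)⁴ = s⁴, (s⁵)⁵ = s, (s⁵)⁶ = s⁶, (s⁵)⁷ = s³, (s⁵)⁸ = e.
The smallest positive k with (s⁵)ᵏ = e is 8.

Answer: 8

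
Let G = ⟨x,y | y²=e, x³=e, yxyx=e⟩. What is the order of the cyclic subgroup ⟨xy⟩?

|⟨xy⟩| equals the order of xy. Compute successive powers until reaching e:
  (xy)¹ = xy, (xy)² = e.
The smallest positive k with (xy)ᵏ = e is 2, so |⟨xy⟩| = 2.

Answer: 2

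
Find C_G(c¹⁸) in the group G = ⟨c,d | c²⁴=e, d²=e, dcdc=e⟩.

⟨c¹⁸⟩ ⊆ C_G(c¹⁸) since powers of c¹⁸ commute with c¹⁸; so |C_G(c¹⁸)| ≥ |⟨c¹⁸⟩| = 4.
By orbit–stabilizer, |C_G(c¹⁸)| = |G| / |conj. class of c¹⁸| = 48 / 2 = 24.
The 24 elements commuting with c¹⁸ are {e, c, c², c³, c⁴, c⁵, c⁶, c⁷, c⁸, c⁹, c¹⁰, c¹¹, c¹², c¹³, c¹⁴, c¹⁵, c¹⁶, c¹⁷, c¹⁸, c¹⁹, c²⁰, c²¹, c²², c²³}.

Answer: {e, c, c², c³, c⁴, c⁵, c⁶, c⁷, c⁸, c⁹, c¹⁰, c¹¹, c¹², c¹³, c¹⁴, c¹⁵, c¹⁶, c¹⁷, c¹⁸, c¹⁹, c²⁰, c²¹, c²², c²³}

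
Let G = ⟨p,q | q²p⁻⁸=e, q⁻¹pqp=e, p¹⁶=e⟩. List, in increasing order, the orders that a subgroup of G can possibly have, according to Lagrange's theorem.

|G| = 32 = 2⁵. By Lagrange's theorem the order of any subgroup divides 32; the divisors of 32 are 1, 2, 4, 8, 16, 32.

Answer: 1, 2, 4, 8, 16, 32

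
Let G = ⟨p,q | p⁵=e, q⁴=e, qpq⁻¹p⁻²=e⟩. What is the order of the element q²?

Compute successive powers until reaching e:
  (q²)¹ = q², (q²)² = e.
The smallest positive k with (q²)ᵏ = e is 2.

Answer: 2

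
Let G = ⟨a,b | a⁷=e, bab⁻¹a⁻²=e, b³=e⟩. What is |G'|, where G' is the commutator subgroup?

G' = [G, G] is generated by all commutators. The generator-pair commutators are: [a, b] = a⁶.
The subgroup they normally generate is {e, a, a², a³, a⁴, a⁵, a⁶}, of order 7.
Check: |G/G'| = 21/7 = 3 is the order of the abelianisation.

Answer: 7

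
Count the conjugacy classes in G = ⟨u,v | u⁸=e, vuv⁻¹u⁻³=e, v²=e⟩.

The conjugacy classes (representative and size) are:
  [e] (size 1), [u³] (size 2), [u²] (size 2), [u⁴] (size 1), [u⁵] (size 2), [u⁴v] (size 4), [uv] (size 4).
Class equation: 1 + 2 + 2 + 1 + 2 + 4 + 4 = 16 = |G|. So G has 7 conjugacy classes.

Answer: 7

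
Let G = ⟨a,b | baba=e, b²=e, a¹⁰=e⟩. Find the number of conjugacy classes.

The conjugacy classes (representative and size) are:
  [e] (size 1), [a] (size 2), [a²] (size 2), [a³] (size 2), [a⁴] (size 2), [a⁵] (size 1), [a²b] (size 5), [a³b] (size 5).
Class equation: 1 + 2 + 2 + 2 + 2 + 1 + 5 + 5 = 20 = |G|. So G has 8 conjugacy classes.

Answer: 8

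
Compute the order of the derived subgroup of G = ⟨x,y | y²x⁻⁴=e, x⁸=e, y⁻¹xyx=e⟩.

G' = [G, G] is generated by all commutators. The generator-pair commutators are: [x, y] = x².
The subgroup they normally generate is {e, x², x⁴, x⁶}, of order 4.
Check: |G/G'| = 16/4 = 4 is the order of the abelianisation.

Answer: 4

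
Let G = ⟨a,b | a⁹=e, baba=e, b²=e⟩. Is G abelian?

a·b = ab but b·a = a⁸b, so a·b ≠ b·a and G is not abelian.

Answer: No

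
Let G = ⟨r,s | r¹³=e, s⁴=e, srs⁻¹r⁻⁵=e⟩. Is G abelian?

r·s = rs but s·r = r⁵s, so r·s ≠ s·r and G is not abelian.

Answer: No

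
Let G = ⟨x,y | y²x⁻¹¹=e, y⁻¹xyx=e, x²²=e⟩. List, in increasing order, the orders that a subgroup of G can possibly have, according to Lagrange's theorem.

|G| = 44 = 2² · 11. By Lagrange's theorem the order of any subgroup divides 44; the divisors of 44 are 1, 2, 4, 11, 22, 44.

Answer: 1, 2, 4, 11, 22, 44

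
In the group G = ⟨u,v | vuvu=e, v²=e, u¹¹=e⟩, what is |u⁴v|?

Compute successive powers until reaching e:
  (u⁴v)¹ = u⁴v, (u⁴v)² = e.
The smallest positive k with (u⁴v)ᵏ = e is 2.

Answer: 2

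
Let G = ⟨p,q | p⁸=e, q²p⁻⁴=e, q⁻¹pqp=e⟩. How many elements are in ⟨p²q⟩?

|⟨p²q⟩| equals the order of p²q. Compute successive powers until reaching e:
  (p²q)¹ = p²q, (p²q)² = p⁴, (p²q)³ = p²q⁻¹, (p²q)⁴ = e.
The smallest positive k with (p²q)ᵏ = e is 4, so |⟨p²q⟩| = 4.

Answer: 4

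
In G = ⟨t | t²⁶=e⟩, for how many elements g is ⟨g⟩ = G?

G is cyclic of order 26. An element generates G iff its order is 26, and a cyclic group of order 26 has exactly φ(26) = 12 such elements.

Answer: 12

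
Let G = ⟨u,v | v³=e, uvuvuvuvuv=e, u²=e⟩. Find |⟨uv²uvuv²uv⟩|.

|⟨uv²uvuv²uv⟩| equals the order of uv²uvuv²uv. Compute successive powers until reaching e:
  (uv²uvuv²uv)¹ = uv²uvuv²uv, (uv²uvuv²uv)² = v²uvu, (uv²uvuv²uv)³ = uv²uv, (uv²uvuv²uv)⁴ = v²uvuv²uvu, (uv²uvuv²uv)⁵ = e.
The smallest positive k with (uv²uvuv²uv)ᵏ = e is 5, so |⟨uv²uvuv²uv⟩| = 5.

Answer: 5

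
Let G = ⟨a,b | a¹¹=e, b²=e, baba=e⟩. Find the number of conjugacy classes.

The conjugacy classes (representative and size) are:
  [e] (size 1), [a¹⁰] (size 2), [a²] (size 2), [a³] (size 2), [a⁷] (size 2), [a⁶] (size 2), [a²b] (size 11).
Class equation: 1 + 2 + 2 + 2 + 2 + 2 + 11 = 22 = |G|. So G has 7 conjugacy classes.

Answer: 7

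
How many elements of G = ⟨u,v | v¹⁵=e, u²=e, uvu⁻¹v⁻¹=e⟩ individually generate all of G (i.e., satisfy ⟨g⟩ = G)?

G is cyclic of order 30. An element generates G iff its order is 30, and a cyclic group of order 30 has exactly φ(30) = 8 such elements.

Answer: 8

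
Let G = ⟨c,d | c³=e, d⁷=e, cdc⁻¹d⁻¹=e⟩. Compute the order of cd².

Compute successive powers until reaching e:
  (cd²)¹ = cd², (cd²)² = c²d⁴, (cd²)³ = d⁶, (cd²)⁴ = cd, (cd²)⁵ = c²d³, (cd²)⁶ = d⁵, (cd²)⁷ = c, (cd²)⁸ = c²d², (cd²)⁹ = d⁴, (cd²)¹⁰ = cd⁶, (cd²)¹¹ = c²d, (cd²)¹² = d³, (cd²)¹³ = cd⁵, (cd²)¹⁴ = c², (cd²)¹⁵ = d², (cd²)¹⁶ = cd⁴, (cd²)¹⁷ = c²d⁶, (cd²)¹⁸ = d, (cd²)¹⁹ = cd³, (cd²)²⁰ = c²d⁵, (cd²)²¹ = e.
The smallest positive k with (cd²)ᵏ = e is 21.

Answer: 21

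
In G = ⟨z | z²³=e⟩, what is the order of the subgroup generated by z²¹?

|⟨z²¹⟩| equals the order of z²¹. Compute successive powers until reaching e:
  (z²¹)¹ = z²¹, (z²¹)² = z¹⁹, (z²¹)³ = z¹⁷, (z²¹)⁴ = z¹⁵, (z²¹)⁵ = z¹³, (z²¹)⁶ = z¹¹, (z²¹)⁷ = z⁹, (z²¹)⁸ = z⁷, (z²¹)⁹ = z⁵, (z²¹)¹⁰ = z³, (z²¹)¹¹ = z, (z²¹)¹² = z²², (z²¹)¹³ = z²⁰, (z²¹)¹⁴ = z¹⁸, (z²¹)¹⁵ = z¹⁶, (z²¹)¹⁶ = z¹⁴, (z²¹)¹⁷ = z¹², (z²¹)¹⁸ = z¹⁰, (z²¹)¹⁹ = z⁸, (z²¹)²⁰ = z⁶, (z²¹)²¹ = z⁴, (z²¹)²² = z², (z²¹)²³ = e.
The smallest positive k with (z²¹)ᵏ = e is 23, so |⟨z²¹⟩| = 23.

Answer: 23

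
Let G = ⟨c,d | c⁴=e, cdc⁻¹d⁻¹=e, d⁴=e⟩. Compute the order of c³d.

Compute successive powers until reaching e:
  (c³d)¹ = c³d, (c³d)² = c²d², (c³d)³ = cd³, (c³d)⁴ = e.
The smallest positive k with (c³d)ᵏ = e is 4.

Answer: 4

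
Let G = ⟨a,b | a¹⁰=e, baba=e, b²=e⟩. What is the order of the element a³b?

Compute successive powers until reaching e:
  (a³b)¹ = a³b, (a³b)² = e.
The smallest positive k with (a³b)ᵏ = e is 2.

Answer: 2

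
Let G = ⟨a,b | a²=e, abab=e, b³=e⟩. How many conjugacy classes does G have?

The conjugacy classes (representative and size) are:
  [e] (size 1), [ab²] (size 3), [b²] (size 2).
Class equation: 1 + 3 + 2 = 6 = |G|. So G has 3 conjugacy classes.

Answer: 3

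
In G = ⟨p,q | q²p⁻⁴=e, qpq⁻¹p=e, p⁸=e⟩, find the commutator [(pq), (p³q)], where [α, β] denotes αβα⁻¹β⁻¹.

[(pq), (p³q)] = (pq)·(p³q)·(pq)⁻¹·(p³q)⁻¹.
  (pq) · (p³q) = p²
  (p²) · (pq⁻¹) = p³q⁻¹
  (p³q⁻¹) · (p³q⁻¹) = p⁴

Answer: p⁴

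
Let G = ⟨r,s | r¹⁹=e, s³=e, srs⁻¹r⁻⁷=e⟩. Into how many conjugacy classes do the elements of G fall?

The conjugacy classes (representative and size) are:
  [e] (size 1), [r¹¹] (size 3), [r¹⁴] (size 3), [r⁶] (size 3), [r¹⁷] (size 3), [r¹²] (size 3), [r¹⁰] (size 3), [r²s] (size 19), [r¹⁸s²] (size 19).
Class equation: 1 + 3 + 3 + 3 + 3 + 3 + 3 + 19 + 19 = 57 = |G|. So G has 9 conjugacy classes.

Answer: 9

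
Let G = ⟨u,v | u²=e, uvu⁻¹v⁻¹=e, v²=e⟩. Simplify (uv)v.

Compute (uv) · v by multiplying left to right and reducing via the relations at each step:
  (uv) · v = u

Answer: u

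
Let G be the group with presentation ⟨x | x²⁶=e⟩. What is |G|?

G is generated by a single element, so G is cyclic. The relator gives x²⁶ = e and no smaller power is forced to be e, so the 26 powers {e, x, x², x³, x⁴, x⁵, x⁶, x⁷, x⁸, x⁹, x²², x²³, x²¹, x²⁰, x²⁴, x²⁵, x¹², x¹³, x¹¹, x¹⁰, x¹⁴, x¹⁵, x¹⁶, x¹⁷, x¹⁸, x¹⁹} are distinct. Hence |G| = 26.

Answer: 26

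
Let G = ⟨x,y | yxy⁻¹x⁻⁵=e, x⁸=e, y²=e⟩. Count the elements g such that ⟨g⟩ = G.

⟨g⟩ = G would require ord(g) = |G| = 16, but the maximum element order in G is 8 < 16. So G is not cyclic and no single element generates it: the count is 0.

Answer: 0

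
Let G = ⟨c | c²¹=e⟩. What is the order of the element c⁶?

Compute successive powers until reaching e:
  (c⁶)¹ = c⁶, (c⁶)² = c¹², (c⁶)³ = c¹⁸, (c⁶)⁴ = c³, (c⁶)⁵ = c⁹, (c⁶)⁶ = c¹⁵, (c⁶)⁷ = e.
The smallest positive k with (c⁶)ᵏ = e is 7.

Answer: 7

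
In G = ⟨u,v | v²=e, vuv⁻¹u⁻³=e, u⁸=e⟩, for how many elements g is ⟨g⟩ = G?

⟨g⟩ = G would require ord(g) = |G| = 16, but the maximum element order in G is 8 < 16. So G is not cyclic and no single element generates it: the count is 0.

Answer: 0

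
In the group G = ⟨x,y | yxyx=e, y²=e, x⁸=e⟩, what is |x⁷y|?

Compute successive powers until reaching e:
  (x⁷y)¹ = x⁷y, (x⁷y)² = e.
The smallest positive k with (x⁷y)ᵏ = e is 2.

Answer: 2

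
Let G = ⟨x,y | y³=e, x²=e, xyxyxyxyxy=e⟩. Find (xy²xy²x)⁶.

Compute successive powers of (xy²xy²x), reducing at each step:
  (xy²xy²x)²: (xy²xy²x) · x = xy²xy²;   (xy²xy²) · y² = xy²xy;   (xy²xy) · x = xy²xyx;   (xy²xyx) · y² = xy²xyxy²;   (xy²xyxy²) · x = xy²xyxy²x
  (xy²xy²x)³: (xy²xyxy²x) · x = xy²xyxy²;   (xy²xyxy²) · y² = xy²xyxy;   (xy²xyxy) · x = xyxy²xy²;   (xyxy²xy²) · y² = xyxy²xy;   (xyxy²xy) · x = xyxy²xyx
  (xy²xy²x)⁴: (xyxy²xyx) · x = xyxy²xy;   (xyxy²xy) · y² = xyxy²x;   (xyxy²x) · x = xyxy²;   (xyxy²) · y² = xyxy;   (xyxy) · x = xyxyx
  (xy²xy²x)⁵: (xyxyx) · x = xyxy;   (xyxy) · y² = xyx;   (xyx) · x = xy;   (xy) · y² = x;   x · x = e
  (xy²xy²x)⁶: e · x = x;   x · y² = xy²;   (xy²) · x = xy²x;   (xy²x) · y² = xy²xy²;   (xy²xy²) · x = xy²xy²x

Answer: xy²xy²x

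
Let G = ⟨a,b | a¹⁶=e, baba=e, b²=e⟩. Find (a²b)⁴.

Compute successive powers of (a²b), reducing at each step:
  (a²b)²: (a²b) · a² = b;   b · b = e
  (a²b)³: e · a² = a²;   (a²) · b = a²b
  (a²b)⁴: (a²b) · a² = b;   b · b = e

Answer: e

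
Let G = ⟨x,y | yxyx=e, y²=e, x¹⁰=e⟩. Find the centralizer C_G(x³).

⟨x³⟩ ⊆ C_G(x³) since powers of x³ commute with x³; so |C_G(x³)| ≥ |⟨x³⟩| = 10.
By orbit–stabilizer, |C_G(x³)| = |G| / |conj. class of x³| = 20 / 2 = 10.
The 10 elements commuting with x³ are {e, x, x², x³, x⁴, x⁵, x⁶, x⁷, x⁸, x⁹}.

Answer: {e, x, x², x³, x⁴, x⁵, x⁶, x⁷, x⁸, x⁹}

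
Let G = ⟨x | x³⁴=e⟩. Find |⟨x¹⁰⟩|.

|⟨x¹⁰⟩| equals the order of x¹⁰. Compute successive powers until reaching e:
  (x¹⁰)¹ = x¹⁰, (x¹⁰)² = x²⁰, (x¹⁰)³ = x³⁰, (x¹⁰)⁴ = x⁶, (x¹⁰)⁵ = x¹⁶, (x¹⁰)⁶ = x²⁶, (x¹⁰)⁷ = x², (x¹⁰)⁸ = x¹², (x¹⁰)⁹ = x²², (x¹⁰)¹⁰ = x³², (x¹⁰)¹¹ = x⁸, (x¹⁰)¹² = x¹⁸, (x¹⁰)¹³ = x²⁸, (x¹⁰)¹⁴ = x⁴, (x¹⁰)¹⁵ = x¹⁴, (x¹⁰)¹⁶ = x²⁴, (x¹⁰)¹⁷ = e.
The smallest positive k with (x¹⁰)ᵏ = e is 17, so |⟨x¹⁰⟩| = 17.

Answer: 17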